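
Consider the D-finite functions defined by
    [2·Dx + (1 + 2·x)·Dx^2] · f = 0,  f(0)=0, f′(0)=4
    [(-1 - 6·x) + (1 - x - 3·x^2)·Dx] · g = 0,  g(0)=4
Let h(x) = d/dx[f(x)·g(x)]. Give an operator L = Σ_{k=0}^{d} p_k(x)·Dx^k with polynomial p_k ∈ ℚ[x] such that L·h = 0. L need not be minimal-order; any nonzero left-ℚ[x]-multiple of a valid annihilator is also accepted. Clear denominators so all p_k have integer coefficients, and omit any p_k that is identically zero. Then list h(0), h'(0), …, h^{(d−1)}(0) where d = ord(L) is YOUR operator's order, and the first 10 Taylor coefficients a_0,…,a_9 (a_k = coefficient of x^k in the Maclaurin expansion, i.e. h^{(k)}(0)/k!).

f: a_k = 0, 4, -4, 16/3, -8, 64/5, -64/3, 256/7, -64, 1024/9, …
g: a_k = 4, 4, 16, 28, 76, 160, 388, 868, 2032, 4636, …
Product ⇒ symmetric product L₀, ord ≤ 2.
h=h₀': d/dx-closure on L₀ ⇒ L.
L = (26 + 108·x + 162·x^2) + (2 + 28·x + 117·x^2 + 126·x^3)·Dx + (-1 - 4·x + 2·x^2 + 21·x^3 + 18·x^4)·Dx^2  (order 2).
h: a_k = 16, 0, 208, 448/3, 4448/3, 9696/5, 47568/5, 580352/35, 2080592/35, 1080352/9, …
ICs: h(0) = 16, h′(0) = 0.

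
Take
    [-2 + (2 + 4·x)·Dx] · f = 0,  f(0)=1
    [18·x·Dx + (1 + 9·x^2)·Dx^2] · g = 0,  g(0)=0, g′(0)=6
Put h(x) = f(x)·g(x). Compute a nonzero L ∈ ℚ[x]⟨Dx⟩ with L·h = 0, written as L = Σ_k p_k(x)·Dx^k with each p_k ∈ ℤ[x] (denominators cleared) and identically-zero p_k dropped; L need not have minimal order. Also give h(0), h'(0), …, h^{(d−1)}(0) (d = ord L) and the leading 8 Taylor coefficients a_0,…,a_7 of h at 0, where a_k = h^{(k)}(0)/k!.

f: a_k = 1, 1, -1/2, 1/2, -5/8, 7/8, -21/16, 33/16, …
g: a_k = 0, 6, 0, -18, 0, 486/5, 0, -4374/7, …
Sym-product of L_f,L_g gives L₀ (≤ ord 2).
L = (3 - 18·x - 9·x^2) + (-2 + 14·x + 54·x^2 + 36·x^3)·Dx + (1 + 4·x + 13·x^2 + 36·x^3 + 36·x^4)·Dx^2  (order 2).
h: a_k = 0, 6, 6, -21, -15, 2049/20, 1869/20, -187623/280, …
ICs: h(0) = 0, h′(0) = 6.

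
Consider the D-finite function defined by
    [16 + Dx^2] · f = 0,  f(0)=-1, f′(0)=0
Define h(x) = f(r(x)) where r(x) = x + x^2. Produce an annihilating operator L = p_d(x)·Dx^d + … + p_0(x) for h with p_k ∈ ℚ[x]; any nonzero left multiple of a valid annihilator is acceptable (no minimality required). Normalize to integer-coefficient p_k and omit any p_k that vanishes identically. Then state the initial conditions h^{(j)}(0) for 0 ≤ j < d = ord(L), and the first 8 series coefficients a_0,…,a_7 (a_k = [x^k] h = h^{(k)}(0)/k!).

f: a_k = -1, 0, 8, 0, -32/3, 0, 256/45, 0, …
h₀=f(r): pull back L_f along r ⇒ L₀.
L = (16 + 96·x + 192·x^2 + 128·x^3) - 2·Dx + (1 + 2·x)·Dx^2  (order 2).
h: a_k = -1, 0, 8, 16, -8/3, -128/3, -2624/45, -128/15, …
ICs: h(0) = -1, h′(0) = 0.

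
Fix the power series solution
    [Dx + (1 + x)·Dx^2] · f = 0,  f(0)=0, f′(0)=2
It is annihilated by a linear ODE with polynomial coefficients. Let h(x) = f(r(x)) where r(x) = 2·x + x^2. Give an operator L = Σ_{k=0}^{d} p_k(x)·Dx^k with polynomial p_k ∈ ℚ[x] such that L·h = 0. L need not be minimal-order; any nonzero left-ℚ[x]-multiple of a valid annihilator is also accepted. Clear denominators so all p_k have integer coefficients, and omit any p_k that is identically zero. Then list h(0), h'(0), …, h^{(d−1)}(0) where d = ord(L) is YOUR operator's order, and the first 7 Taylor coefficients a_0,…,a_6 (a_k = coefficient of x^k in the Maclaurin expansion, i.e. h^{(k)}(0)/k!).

L = Dx + (1 + x)·Dx^2  (order 2).
h: a_k = 0, 4, -2, 4/3, -1, 4/5, -2/3, …
ICs: h(0) = 0, h′(0) = 4.

f: a_k = 0, 2, -1, 2/3, -1/2, 2/5, -1/3, …
Change of var in L_f (x↦r) gives L₀.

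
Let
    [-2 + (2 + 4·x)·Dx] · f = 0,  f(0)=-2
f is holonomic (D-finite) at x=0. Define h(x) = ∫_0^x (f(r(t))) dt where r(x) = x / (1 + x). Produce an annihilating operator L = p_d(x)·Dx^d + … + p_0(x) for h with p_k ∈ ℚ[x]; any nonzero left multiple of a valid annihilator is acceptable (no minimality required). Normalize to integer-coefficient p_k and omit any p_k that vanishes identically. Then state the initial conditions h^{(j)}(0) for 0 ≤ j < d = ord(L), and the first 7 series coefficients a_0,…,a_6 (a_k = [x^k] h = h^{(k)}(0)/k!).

L = -Dx + (1 + 4·x + 3·x^2)·Dx^2  (order 2).
h: a_k = 0, -2, -1, 1, -5/4, 37/20, -25/8, …
ICs: h(0) = 0, h′(0) = -2.

f: a_k = -2, -2, 1, -1, 5/4, -7/4, 21/8, …
L₀ from L_f via x↦r, Dx↦r'^{-1}Dx.
h=∫h₀ ⇒ L = L₀·Dx.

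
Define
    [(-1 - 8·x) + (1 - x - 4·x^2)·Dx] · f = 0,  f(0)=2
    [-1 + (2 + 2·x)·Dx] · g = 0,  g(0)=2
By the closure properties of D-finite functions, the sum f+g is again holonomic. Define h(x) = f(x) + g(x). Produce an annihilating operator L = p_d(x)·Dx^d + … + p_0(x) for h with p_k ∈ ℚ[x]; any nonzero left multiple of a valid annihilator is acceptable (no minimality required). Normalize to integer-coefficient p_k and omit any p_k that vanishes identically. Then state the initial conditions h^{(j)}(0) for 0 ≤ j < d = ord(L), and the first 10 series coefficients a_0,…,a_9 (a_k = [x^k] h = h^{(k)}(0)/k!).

L = (-21 - 75·x - 228·x^2 - 160·x^3) + (41 + 174·x + 609·x^2 + 872·x^3 + 400·x^4)·Dx + (-2 - 38·x - 30·x^2 + 198·x^3 + 352·x^4 + 160·x^5)·Dx^2  (order 2).
h: a_k = 4, 3, 39/4, 145/8, 3707/64, 16647/128, 185323/512, 903201/1024, 38174291/16384, 191955659/32768, …
ICs: h(0) = 4, h′(0) = 3.

f: a_k = 2, 2, 10, 18, 58, 130, 362, 882, 2330, 5858, …
g: a_k = 2, 1, -1/4, 1/8, -5/64, 7/128, -21/512, 33/1024, -429/16384, 715/32768, …
f+g: L₀ = lclm(L_f,L_g), ord ≤ 1+1.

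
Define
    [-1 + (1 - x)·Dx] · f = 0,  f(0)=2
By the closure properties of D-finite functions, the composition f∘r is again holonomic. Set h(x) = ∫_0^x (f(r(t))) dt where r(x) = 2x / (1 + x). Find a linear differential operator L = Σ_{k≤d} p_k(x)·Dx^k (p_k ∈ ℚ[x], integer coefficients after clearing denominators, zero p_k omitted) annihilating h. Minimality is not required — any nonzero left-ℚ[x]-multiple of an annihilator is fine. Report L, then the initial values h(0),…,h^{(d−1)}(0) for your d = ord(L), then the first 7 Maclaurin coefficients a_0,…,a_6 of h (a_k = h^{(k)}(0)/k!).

f: a_k = 2, 2, 2, 2, 2, 2, 2, …
f∘r: x↦r, Dx↦Dx/r' in L_f ⇒ L₀.
h=∫₀ˣh₀: take L = L₀·Dx.
L = 2·Dx + (-1 + x^2)·Dx^2  (order 2).
h: a_k = 0, 2, 2, 4/3, 1, 4/5, 2/3, …
ICs: h(0) = 0, h′(0) = 2.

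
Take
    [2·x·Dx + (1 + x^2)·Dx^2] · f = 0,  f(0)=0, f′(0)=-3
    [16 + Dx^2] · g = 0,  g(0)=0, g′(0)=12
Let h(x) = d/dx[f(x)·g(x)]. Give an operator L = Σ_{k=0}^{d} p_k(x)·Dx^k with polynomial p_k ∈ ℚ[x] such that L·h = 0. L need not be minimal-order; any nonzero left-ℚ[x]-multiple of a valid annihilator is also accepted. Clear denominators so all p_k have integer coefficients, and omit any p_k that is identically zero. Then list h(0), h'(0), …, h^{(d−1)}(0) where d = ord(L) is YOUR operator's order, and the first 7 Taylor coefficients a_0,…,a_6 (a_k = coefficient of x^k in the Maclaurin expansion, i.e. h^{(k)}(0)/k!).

L = (32960 + 157056·x^2 + 319424·x^4 + 359424·x^6 + 242688·x^8 + 94208·x^10 + 16384·x^12) + (6752·x + 28736·x^3 + 49120·x^5 + 43520·x^7 + 20480·x^9 + 4096·x^11)·Dx + (3420 + 17320·x^2 + 37356·x^4 + 44272·x^6 + 30848·x^8 + 12032·x^10 + 2048·x^12)·Dx^2 + (422·x + 1796·x^3 + 3070·x^5 + 2720·x^7 + 1280·x^9 + 256·x^11)·Dx^3 + (85 + 469·x^2 + 1087·x^4 + 1363·x^6 + 980·x^8 + 384·x^10 + 64·x^12)·Dx^4  (order 4).
h: a_k = 0, -72, 0, 432, 0, -696, 0, …
ICs: h(0) = 0, h′(0) = -72, h′′(0) = 0, h′′′(0) = 2592.

f: a_k = 0, -3, 0, 1, 0, -3/5, 0, …
g: a_k = 0, 12, 0, -32, 0, 128/5, 0, …
h₀=f·g: eliminate ⇒ L₀, order ≤ 2·2.
Differentiate: ansatz ord ≤ ord L₀ ⇒ L.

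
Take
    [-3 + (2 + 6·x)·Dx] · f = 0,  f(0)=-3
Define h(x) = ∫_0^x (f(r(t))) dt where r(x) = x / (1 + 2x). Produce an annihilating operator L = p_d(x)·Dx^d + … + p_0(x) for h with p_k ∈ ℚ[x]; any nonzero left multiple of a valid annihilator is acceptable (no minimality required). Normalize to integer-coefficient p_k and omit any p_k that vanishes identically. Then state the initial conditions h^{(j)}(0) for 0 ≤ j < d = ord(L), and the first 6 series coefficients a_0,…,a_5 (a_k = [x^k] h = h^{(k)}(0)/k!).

L = -3·Dx + (2 + 14·x + 20·x^2)·Dx^2  (order 2).
h: a_k = 0, -3, -9/4, 33/8, -585/64, 2979/128, …
ICs: h(0) = 0, h′(0) = -3.

f: a_k = -3, -9/2, 27/8, -81/16, 1215/128, -5103/256, …
L₀ from L_f via x↦r, Dx↦r'^{-1}Dx.
h=∫₀ˣh₀: take L = L₀·Dx.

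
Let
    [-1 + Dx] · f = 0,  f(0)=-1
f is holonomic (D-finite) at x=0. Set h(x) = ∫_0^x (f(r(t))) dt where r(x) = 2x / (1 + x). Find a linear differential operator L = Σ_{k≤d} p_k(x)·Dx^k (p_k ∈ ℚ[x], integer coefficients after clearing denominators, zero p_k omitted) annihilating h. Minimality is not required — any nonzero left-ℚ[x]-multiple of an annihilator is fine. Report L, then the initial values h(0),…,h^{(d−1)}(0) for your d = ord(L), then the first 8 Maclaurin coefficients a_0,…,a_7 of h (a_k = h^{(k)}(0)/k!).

f: a_k = -1, -1, -1/2, -1/6, -1/24, -1/120, -1/720, -1/5040, …
h₀=f(r): pull back L_f along r ⇒ L₀.
h=∫h₀ ⇒ L = L₀·Dx.
L = -2·Dx + (1 + 2·x + x^2)·Dx^2  (order 2).
h: a_k = 0, -1, -1, 0, 1/6, -2/15, 1/15, -4/315, …
ICs: h(0) = 0, h′(0) = -1.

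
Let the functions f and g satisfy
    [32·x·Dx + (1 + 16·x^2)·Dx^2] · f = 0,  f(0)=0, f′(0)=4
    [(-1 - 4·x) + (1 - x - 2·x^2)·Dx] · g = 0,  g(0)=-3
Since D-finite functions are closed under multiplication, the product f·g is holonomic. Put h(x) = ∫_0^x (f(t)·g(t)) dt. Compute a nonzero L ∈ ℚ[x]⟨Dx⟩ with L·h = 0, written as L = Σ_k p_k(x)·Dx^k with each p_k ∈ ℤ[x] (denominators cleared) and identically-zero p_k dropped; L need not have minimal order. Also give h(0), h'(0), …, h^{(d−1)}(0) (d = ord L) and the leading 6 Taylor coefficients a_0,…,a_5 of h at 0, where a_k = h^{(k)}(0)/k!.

L = (4 + 32·x + 192·x^2)·Dx + (2 - 24·x + 64·x^2 + 192·x^3)·Dx^2 + (-1 + x - 14·x^2 + 16·x^3 + 32·x^4)·Dx^3  (order 3).
h: a_k = 0, 0, -6, -4, 7, 4/5, …
ICs: h(0) = 0, h′(0) = 0, h′′(0) = -12.

f: a_k = 0, 4, 0, -64/3, 0, 1024/5, …
g: a_k = -3, -3, -9, -15, -33, -63, …
Sym-product of L_f,L_g gives L₀ (≤ ord 2).
h=∫₀ˣh₀: take L = L₀·Dx.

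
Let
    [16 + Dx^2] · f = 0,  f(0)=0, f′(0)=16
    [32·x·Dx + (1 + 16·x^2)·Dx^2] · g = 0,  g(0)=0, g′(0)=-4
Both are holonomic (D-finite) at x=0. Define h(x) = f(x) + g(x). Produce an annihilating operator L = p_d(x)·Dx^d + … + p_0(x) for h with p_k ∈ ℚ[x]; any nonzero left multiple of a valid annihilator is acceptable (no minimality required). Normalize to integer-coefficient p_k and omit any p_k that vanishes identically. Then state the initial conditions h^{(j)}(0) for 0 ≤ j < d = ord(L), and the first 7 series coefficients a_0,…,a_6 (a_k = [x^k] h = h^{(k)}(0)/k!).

L = (-5632·x + 114688·x^3 + 131072·x^5)·Dx + (-16 + 1792·x^2 + 36864·x^4 + 65536·x^6)·Dx^2 + (-352·x + 7168·x^3 + 8192·x^5)·Dx^3 + (-1 + 112·x^2 + 2304·x^4 + 4096·x^6)·Dx^4  (order 4).
h: a_k = 0, 12, 0, -64/3, 0, -512/3, 0, …
ICs: h(0) = 0, h′(0) = 12, h′′(0) = 0, h′′′(0) = -128.

f: a_k = 0, 16, 0, -128/3, 0, 512/15, 0, …
g: a_k = 0, -4, 0, 64/3, 0, -1024/5, 0, …
L₀ := lclm(L_f,L_g); ord L₀ ≤ 2+2.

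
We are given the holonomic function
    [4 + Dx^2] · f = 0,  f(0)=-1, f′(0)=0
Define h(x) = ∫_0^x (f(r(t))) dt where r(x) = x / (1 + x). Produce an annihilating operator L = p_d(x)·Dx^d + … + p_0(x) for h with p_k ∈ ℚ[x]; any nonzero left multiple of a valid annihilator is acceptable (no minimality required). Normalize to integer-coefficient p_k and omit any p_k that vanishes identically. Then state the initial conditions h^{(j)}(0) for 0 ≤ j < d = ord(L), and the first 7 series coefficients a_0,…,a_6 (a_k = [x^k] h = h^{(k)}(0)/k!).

f: a_k = -1, 0, 2, 0, -2/3, 0, 4/45, …
L₀ from L_f via x↦r, Dx↦r'^{-1}Dx.
h=∫₀ˣh₀: take L = L₀·Dx.
L = 4·Dx + (2 + 6·x + 6·x^2 + 2·x^3)·Dx^2 + (1 + 4·x + 6·x^2 + 4·x^3 + x^4)·Dx^3  (order 3).
h: a_k = 0, -1, 0, 2/3, -1, 16/15, -8/9, …
ICs: h(0) = 0, h′(0) = -1, h′′(0) = 0.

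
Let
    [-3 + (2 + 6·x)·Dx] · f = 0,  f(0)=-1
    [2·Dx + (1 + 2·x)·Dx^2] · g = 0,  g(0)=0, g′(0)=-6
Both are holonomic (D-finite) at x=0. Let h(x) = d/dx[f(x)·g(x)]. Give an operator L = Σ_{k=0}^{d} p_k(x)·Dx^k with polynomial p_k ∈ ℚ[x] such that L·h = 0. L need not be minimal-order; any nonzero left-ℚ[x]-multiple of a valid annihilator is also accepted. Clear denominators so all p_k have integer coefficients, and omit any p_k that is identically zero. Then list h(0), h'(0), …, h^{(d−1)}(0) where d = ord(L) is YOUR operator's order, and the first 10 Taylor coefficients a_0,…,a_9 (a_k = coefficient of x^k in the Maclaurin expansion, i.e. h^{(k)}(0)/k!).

L = (39 + 180·x + 108·x^2) + (116 + 756·x + 1512·x^2 + 864·x^3)·Dx + (20 + 184·x + 612·x^2 + 864·x^3 + 432·x^4)·Dx^2  (order 2).
h: a_k = 6, 6, -93/4, 135/2, -11811/64, 158691/320, -3402537/2560, 16018701/4480, -1110590409/114688, 3031606675/114688, …
ICs: h(0) = 6, h′(0) = 6.

f: a_k = -1, -3/2, 9/8, -27/16, 405/128, -1701/256, 15309/1024, -72171/2048, 2814669/32768, -14073345/65536, …
g: a_k = 0, -6, 6, -8, 12, -96/5, 32, -384/7, 96, -512/3, …
h₀=f·g: eliminate ⇒ L₀, order ≤ 1·2.
h=h₀': d/dx-closure on L₀ ⇒ L.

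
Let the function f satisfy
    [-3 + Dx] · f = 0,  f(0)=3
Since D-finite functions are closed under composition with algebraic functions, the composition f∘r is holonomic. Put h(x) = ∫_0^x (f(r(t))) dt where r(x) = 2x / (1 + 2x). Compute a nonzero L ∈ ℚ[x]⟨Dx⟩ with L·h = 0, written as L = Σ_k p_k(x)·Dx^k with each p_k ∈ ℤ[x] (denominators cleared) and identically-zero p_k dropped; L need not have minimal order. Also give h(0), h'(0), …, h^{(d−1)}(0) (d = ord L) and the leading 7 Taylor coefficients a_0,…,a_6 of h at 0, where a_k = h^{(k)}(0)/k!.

L = -6·Dx + (1 + 4·x + 4·x^2)·Dx^2  (order 2).
h: a_k = 0, 3, 9, 6, -9, 18/5, 42/5, …
ICs: h(0) = 0, h′(0) = 3.

f: a_k = 3, 9, 27/2, 27/2, 81/8, 243/40, 243/80, …
f∘r: x↦r, Dx↦Dx/r' in L_f ⇒ L₀.
h=∫₀ˣh₀: take L = L₀·Dx.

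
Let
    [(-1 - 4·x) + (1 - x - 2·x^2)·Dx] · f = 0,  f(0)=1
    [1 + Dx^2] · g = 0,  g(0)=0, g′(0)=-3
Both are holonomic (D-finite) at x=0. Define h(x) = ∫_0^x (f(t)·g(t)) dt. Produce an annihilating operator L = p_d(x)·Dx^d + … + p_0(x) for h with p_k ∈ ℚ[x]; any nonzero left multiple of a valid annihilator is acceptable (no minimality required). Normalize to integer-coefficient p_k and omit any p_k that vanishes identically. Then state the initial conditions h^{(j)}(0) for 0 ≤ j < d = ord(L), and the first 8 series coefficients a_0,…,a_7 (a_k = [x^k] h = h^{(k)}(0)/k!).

f: a_k = 1, 1, 3, 5, 11, 21, 43, 85, …
g: a_k = 0, -3, 0, 1/2, 0, -1/40, 0, 1/1680, …
h₀=f·g: eliminate ⇒ L₀, order ≤ 1·2.
h=∫h₀ ⇒ L = L₀·Dx.
L = (3 + x + 2·x^2)·Dx + (2 + 8·x)·Dx^2 + (-1 + x + 2·x^2)·Dx^3  (order 3).
h: a_k = 0, 0, -3/2, -1, -17/8, -29/10, -1261/240, -2421/280, …
ICs: h(0) = 0, h′(0) = 0, h′′(0) = -3.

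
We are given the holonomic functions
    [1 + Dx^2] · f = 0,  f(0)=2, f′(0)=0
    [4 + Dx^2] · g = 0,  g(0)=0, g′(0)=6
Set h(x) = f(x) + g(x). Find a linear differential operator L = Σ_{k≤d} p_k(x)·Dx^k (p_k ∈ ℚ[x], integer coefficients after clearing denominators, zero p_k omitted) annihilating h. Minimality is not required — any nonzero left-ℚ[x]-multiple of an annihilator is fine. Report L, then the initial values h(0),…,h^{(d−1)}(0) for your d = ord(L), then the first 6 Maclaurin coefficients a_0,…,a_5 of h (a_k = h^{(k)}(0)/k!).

f: a_k = 2, 0, -1, 0, 1/12, 0, …
g: a_k = 0, 6, 0, -4, 0, 4/5, …
Sum ⇒ L₀ = lclm(L_f,L_g) in ℚ(x)⟨Dx⟩.
L = 4 + 5·Dx^2 + Dx^4  (order 4).
h: a_k = 2, 6, -1, -4, 1/12, 4/5, …
ICs: h(0) = 2, h′(0) = 6, h′′(0) = -2, h′′′(0) = -24.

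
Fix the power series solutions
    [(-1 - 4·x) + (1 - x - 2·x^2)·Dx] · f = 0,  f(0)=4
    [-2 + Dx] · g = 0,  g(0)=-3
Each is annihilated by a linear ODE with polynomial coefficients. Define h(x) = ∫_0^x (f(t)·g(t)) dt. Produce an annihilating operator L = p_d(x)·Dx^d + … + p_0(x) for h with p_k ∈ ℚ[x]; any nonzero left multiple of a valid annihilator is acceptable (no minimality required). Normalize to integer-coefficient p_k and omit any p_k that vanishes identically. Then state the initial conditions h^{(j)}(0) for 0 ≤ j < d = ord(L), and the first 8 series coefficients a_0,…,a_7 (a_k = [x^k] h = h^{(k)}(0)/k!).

L = (3 + 2·x - 4·x^2)·Dx + (-1 + x + 2·x^2)·Dx^2  (order 2).
h: a_k = 0, -12, -18, -28, -43, -348/5, -1738/15, -20884/105, …
ICs: h(0) = 0, h′(0) = -12.

f: a_k = 4, 4, 12, 20, 44, 84, 172, 340, …
g: a_k = -3, -6, -6, -4, -2, -4/5, -4/15, -8/105, …
h₀=f·g: eliminate ⇒ L₀, order ≤ 1·1.
∫: right-multiply L₀ by Dx.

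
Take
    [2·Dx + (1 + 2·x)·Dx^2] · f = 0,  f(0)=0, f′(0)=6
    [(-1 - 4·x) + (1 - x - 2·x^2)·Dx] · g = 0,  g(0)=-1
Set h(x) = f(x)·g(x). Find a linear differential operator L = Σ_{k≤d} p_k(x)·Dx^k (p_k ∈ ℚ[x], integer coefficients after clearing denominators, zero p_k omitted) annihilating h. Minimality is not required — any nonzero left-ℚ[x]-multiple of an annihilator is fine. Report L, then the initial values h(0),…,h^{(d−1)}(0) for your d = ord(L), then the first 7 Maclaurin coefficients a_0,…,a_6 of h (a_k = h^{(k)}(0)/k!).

f: a_k = 0, 6, -6, 8, -12, 96/5, -32, …
g: a_k = -1, -1, -3, -5, -11, -21, -43, …
f·g: L₀ = L_f ⊗_s L_g, ord ≤ 2·1.
L = (6 + 16·x) + (14·x + 20·x^2)·Dx + (-1 - x + 4·x^2 + 4·x^3)·Dx^2  (order 2).
h: a_k = 0, -6, 0, -20, -8, -336/5, -256/5, …
ICs: h(0) = 0, h′(0) = -6.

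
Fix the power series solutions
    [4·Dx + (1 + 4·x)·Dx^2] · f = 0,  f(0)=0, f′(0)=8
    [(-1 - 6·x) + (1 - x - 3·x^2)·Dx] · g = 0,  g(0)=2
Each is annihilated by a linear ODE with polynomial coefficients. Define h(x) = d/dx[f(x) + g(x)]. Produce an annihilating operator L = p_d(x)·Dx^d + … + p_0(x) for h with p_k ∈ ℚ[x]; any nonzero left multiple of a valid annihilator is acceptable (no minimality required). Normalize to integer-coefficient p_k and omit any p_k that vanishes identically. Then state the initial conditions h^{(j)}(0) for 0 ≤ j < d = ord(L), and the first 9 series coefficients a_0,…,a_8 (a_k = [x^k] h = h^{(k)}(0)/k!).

L = (-212 - 1072·x - 3144·x^2 - 2160·x^3 - 2592·x^4) + (-5 - 248·x - 1922·x^2 - 4308·x^3 - 4464·x^4 - 4320·x^5)·Dx + (6 + 53·x + 108·x^2 - 110·x^3 - 519·x^4 - 1044·x^5 - 864·x^6)·Dx^2  (order 2).
h: a_k = 10, -16, 170, -360, 2448, -7028, 35806, -122944, 545150, …
ICs: h(0) = 10, h′(0) = -16.

f: a_k = 0, 8, -16, 128/3, -128, 2048/5, -4096/3, 32768/7, -16384, …
g: a_k = 2, 2, 8, 14, 38, 80, 194, 434, 1016, …
Weyl lclm of L_f,L_g ⇒ L₀ (ord ≤ 3).
h=h₀': d/dx-closure on L₀ ⇒ L.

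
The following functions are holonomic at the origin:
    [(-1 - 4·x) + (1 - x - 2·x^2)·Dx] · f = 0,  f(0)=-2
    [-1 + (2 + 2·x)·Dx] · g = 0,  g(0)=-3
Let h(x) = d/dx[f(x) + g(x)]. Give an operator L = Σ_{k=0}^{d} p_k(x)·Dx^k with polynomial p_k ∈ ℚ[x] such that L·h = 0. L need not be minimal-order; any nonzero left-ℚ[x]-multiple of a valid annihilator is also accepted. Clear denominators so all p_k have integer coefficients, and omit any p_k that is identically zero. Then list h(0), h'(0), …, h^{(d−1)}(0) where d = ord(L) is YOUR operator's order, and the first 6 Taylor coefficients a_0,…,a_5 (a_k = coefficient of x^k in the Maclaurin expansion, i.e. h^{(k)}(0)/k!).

L = (-78 - 288·x - 288·x^2 - 240·x^3) + (-117 - 693·x - 1188·x^2 - 1332·x^3 - 720·x^4)·Dx + (26 + 52·x + 2·x^2 - 208·x^3 - 344·x^4 - 160·x^5)·Dx^2  (order 2).
h: a_k = -7/2, -45/4, -489/16, -2801/32, -53865/256, -264003/512, …
ICs: h(0) = -7/2, h′(0) = -45/4.

f: a_k = -2, -2, -6, -10, -22, -42, …
g: a_k = -3, -3/2, 3/8, -3/16, 15/128, -21/256, …
Weyl lclm of L_f,L_g ⇒ L₀ (ord ≤ 2).
h₀' ⇒ L via d/dx closure of L₀.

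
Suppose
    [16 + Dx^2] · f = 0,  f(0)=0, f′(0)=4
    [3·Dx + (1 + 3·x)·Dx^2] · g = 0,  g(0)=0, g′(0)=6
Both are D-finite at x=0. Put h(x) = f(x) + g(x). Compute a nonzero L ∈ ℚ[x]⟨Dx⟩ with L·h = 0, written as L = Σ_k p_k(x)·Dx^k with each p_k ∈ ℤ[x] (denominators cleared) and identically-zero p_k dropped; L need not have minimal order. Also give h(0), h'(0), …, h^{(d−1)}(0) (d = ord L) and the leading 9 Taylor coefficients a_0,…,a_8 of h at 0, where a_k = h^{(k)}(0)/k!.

L = (1680 + 2304·x + 3456·x^2)·Dx + (272 + 1584·x + 3456·x^2 + 3456·x^3)·Dx^2 + (105 + 144·x + 216·x^2)·Dx^3 + (17 + 99·x + 216·x^2 + 216·x^3)·Dx^4  (order 4).
h: a_k = 0, 10, -9, 22/3, -81/2, 1586/15, -243, 195806/315, -6561/4, …
ICs: h(0) = 0, h′(0) = 10, h′′(0) = -18, h′′′(0) = 44.

f: a_k = 0, 4, 0, -32/3, 0, 128/15, 0, -1024/315, 0, …
g: a_k = 0, 6, -9, 18, -81/2, 486/5, -243, 4374/7, -6561/4, …
L₀ := lclm(L_f,L_g); ord L₀ ≤ 2+2.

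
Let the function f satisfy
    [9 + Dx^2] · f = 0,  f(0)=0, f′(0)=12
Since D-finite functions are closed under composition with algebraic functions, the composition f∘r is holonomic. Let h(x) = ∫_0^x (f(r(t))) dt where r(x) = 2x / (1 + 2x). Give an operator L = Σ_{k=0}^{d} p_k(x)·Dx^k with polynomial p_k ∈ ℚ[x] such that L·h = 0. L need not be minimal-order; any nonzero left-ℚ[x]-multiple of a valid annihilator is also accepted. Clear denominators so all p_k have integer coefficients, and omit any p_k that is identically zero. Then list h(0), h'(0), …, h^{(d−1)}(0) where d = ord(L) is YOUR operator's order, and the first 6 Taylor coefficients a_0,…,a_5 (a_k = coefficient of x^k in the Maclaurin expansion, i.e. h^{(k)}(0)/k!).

f: a_k = 0, 12, 0, -18, 0, 81/10, …
Substitute x→r, Dx→(1/r')Dx; clear ⇒ L₀.
h=∫h₀ ⇒ L = L₀·Dx.
L = 36·Dx + (4 + 24·x + 48·x^2 + 32·x^3)·Dx^2 + (1 + 8·x + 24·x^2 + 32·x^3 + 16·x^4)·Dx^3  (order 3).
h: a_k = 0, 0, 12, -16, -12, 672/5, …
ICs: h(0) = 0, h′(0) = 0, h′′(0) = 24.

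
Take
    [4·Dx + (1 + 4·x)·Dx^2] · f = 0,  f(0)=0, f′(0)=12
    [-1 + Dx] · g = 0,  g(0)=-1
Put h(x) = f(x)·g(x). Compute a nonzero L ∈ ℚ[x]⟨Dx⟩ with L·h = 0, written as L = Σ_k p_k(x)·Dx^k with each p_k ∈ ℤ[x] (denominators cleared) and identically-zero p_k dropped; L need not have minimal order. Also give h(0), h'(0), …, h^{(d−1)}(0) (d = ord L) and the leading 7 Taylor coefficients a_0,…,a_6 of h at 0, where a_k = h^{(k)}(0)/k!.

f: a_k = 0, 12, -24, 64, -192, 3072/5, -2048, …
g: a_k = -1, -1, -1/2, -1/6, -1/24, -1/120, -1/720, …
L₀ := L_f ⊗_s L_g (sym. prod.), ord ≤ 2.
L = (-3 + 4·x) + (2 - 8·x)·Dx + (1 + 4·x)·Dx^2  (order 2).
h: a_k = 0, -12, 12, -46, 138, -4509/10, 9119/6, …
ICs: h(0) = 0, h′(0) = -12.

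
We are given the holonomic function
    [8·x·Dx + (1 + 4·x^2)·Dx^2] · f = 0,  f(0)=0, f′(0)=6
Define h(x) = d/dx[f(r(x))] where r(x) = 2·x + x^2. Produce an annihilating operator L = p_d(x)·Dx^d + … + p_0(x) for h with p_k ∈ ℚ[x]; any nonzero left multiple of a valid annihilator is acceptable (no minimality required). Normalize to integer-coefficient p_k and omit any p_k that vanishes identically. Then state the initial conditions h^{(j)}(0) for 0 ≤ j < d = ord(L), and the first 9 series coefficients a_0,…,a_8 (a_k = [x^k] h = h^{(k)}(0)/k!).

L = (-1 + 32·x + 64·x^2 + 48·x^3 + 12·x^4) + (1 + x + 16·x^2 + 32·x^3 + 20·x^4 + 4·x^5)·Dx  (order 1).
h: a_k = 12, 12, -192, -384, 2832, 9168, -38400, -190464, 456384, …
ICs: h(0) = 12.

f: a_k = 0, 6, 0, -8, 0, 96/5, 0, -384/7, 0, …
Substitute x→r, Dx→(1/r')Dx; clear ⇒ L₀.
Differentiate: ansatz ord ≤ ord L₀ ⇒ L.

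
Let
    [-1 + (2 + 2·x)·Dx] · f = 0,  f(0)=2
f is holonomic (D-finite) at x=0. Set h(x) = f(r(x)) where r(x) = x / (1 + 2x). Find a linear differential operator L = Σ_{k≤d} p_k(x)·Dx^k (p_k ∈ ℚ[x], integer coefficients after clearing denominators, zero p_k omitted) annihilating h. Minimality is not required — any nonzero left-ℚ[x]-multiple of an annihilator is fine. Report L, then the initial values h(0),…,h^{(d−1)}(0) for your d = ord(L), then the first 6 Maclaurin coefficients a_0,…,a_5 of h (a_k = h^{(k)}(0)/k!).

L = -1 + (2 + 10·x + 12·x^2)·Dx  (order 1).
h: a_k = 2, 1, -9/4, 41/8, -757/64, 3543/128, …
ICs: h(0) = 2.

f: a_k = 2, 1, -1/4, 1/8, -5/64, 7/128, …
h₀=f(r): pull back L_f along r ⇒ L₀.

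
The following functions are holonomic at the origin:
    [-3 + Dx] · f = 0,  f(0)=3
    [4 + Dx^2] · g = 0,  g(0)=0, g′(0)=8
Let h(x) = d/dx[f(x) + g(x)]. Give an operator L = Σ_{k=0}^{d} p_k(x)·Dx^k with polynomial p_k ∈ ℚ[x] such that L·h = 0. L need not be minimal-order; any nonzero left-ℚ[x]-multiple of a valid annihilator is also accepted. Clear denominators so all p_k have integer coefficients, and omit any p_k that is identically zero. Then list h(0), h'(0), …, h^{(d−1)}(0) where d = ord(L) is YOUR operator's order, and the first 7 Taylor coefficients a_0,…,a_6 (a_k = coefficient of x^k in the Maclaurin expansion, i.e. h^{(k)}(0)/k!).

L = 12 - 4·Dx + 3·Dx^2 - Dx^3  (order 3).
h: a_k = 17, 27, 49/2, 81/2, 857/24, 729/40, 6049/720, …
ICs: h(0) = 17, h′(0) = 27, h′′(0) = 49.

f: a_k = 3, 9, 27/2, 27/2, 81/8, 243/40, 243/80, …
g: a_k = 0, 8, 0, -16/3, 0, 16/15, 0, …
Sum ⇒ L₀ = lclm(L_f,L_g) in ℚ(x)⟨Dx⟩.
Derive L from L₀ (diff closure).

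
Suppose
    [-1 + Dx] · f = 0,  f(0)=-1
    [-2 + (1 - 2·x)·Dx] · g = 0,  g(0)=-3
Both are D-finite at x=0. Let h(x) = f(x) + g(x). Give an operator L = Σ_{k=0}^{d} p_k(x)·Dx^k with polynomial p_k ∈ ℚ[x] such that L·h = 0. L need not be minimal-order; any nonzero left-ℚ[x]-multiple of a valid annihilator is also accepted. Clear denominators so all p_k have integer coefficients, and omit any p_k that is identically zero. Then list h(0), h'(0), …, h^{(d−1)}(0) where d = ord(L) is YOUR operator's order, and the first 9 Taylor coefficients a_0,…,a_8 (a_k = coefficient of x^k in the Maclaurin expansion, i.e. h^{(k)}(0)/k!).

L = (6 + 4·x) + (-7 - 4·x + 4·x^2)·Dx + (1 - 4·x^2)·Dx^2  (order 2).
h: a_k = -4, -7, -25/2, -145/6, -1153/24, -11521/120, -138241/720, -1935361/5040, -30965761/40320, …
ICs: h(0) = -4, h′(0) = -7.

f: a_k = -1, -1, -1/2, -1/6, -1/24, -1/120, -1/720, -1/5040, -1/40320, …
g: a_k = -3, -6, -12, -24, -48, -96, -192, -384, -768, …
L₀ := lclm(L_f,L_g); ord L₀ ≤ 1+1.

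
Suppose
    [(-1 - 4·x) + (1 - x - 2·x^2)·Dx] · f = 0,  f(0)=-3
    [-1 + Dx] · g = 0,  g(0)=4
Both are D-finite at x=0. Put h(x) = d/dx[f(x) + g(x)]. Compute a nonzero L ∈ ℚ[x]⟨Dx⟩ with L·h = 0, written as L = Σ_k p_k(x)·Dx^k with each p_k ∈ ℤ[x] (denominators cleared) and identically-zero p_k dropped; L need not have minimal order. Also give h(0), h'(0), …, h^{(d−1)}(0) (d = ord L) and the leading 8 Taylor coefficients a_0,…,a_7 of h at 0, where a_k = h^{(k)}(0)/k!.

f: a_k = -3, -3, -9, -15, -33, -63, -129, -255, …
g: a_k = 4, 4, 2, 2/3, 1/6, 1/30, 1/180, 1/1260, …
L₀ := lclm(L_f,L_g); ord L₀ ≤ 1+1.
Differentiate: ansatz ord ≤ ord L₀ ⇒ L.
L = (24 + 138·x + 144·x^2 + 240·x^3 + 48·x^4) + (-29 - 142·x - 155·x^2 - 200·x^3 + 20·x^4 + 16·x^5)·Dx + (5 + 4·x + 11·x^2 - 40·x^3 - 68·x^4 - 16·x^5)·Dx^2  (order 2).
h: a_k = 1, -14, -43, -394/3, -1889/6, -23219/30, -321299/180, -5171039/1260, …
ICs: h(0) = 1, h′(0) = -14.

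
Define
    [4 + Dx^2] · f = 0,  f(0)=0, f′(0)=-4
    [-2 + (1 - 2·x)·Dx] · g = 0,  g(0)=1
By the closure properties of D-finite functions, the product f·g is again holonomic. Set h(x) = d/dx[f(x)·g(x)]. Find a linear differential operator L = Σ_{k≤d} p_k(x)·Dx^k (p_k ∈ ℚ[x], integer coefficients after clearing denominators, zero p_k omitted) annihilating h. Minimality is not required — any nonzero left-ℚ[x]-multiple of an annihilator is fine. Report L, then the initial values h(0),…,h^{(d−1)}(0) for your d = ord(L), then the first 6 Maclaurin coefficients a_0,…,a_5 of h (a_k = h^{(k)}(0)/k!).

L = (-4 - 16·x + 16·x^2) + (-4 + 8·x)·Dx + (1 - 4·x + 4·x^2)·Dx^2  (order 2).
h: a_k = -4, -16, -40, -320/3, -808/3, -3232/5, …
ICs: h(0) = -4, h′(0) = -16.

f: a_k = 0, -4, 0, 8/3, 0, -8/15, …
g: a_k = 1, 2, 4, 8, 16, 32, …
h₀=f·g: eliminate ⇒ L₀, order ≤ 2·1.
h₀' ⇒ L via d/dx closure of L₀.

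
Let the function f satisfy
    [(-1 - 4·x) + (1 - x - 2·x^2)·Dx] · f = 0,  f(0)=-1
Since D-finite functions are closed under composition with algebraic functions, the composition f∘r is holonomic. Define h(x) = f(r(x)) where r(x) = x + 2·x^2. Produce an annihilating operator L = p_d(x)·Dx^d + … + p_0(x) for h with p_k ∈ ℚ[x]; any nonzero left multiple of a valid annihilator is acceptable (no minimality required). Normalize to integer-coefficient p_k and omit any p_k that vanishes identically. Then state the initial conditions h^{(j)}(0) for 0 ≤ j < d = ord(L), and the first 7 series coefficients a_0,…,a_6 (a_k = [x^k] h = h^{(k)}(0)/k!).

L = (1 + 8·x + 24·x^2 + 32·x^3) + (-1 + x + 4·x^2 + 8·x^3 + 8·x^4)·Dx  (order 1).
h: a_k = -1, -1, -5, -17, -53, -169, -557, …
ICs: h(0) = -1.

f: a_k = -1, -1, -3, -5, -11, -21, -43, …
f∘r: x↦r, Dx↦Dx/r' in L_f ⇒ L₀.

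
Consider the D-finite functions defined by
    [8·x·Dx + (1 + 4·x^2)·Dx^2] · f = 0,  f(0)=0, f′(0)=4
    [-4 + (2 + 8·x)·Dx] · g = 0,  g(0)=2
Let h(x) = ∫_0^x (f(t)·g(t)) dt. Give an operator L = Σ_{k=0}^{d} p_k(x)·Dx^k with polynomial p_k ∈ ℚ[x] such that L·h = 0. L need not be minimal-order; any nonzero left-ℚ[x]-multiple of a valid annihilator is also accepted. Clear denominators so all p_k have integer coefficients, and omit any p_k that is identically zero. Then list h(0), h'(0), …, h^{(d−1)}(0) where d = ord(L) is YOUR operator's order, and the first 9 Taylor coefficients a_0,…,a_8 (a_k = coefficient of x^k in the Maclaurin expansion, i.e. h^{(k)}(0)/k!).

L = (12 - 16·x - 16·x^2)·Dx + (-4 - 8·x + 48·x^2 + 64·x^3)·Dx^2 + (1 + 8·x + 20·x^2 + 32·x^3 + 64·x^4)·Dx^3  (order 3).
h: a_k = 0, 0, 4, 16/3, -20/3, 32/15, -248/45, 3488/105, -9052/105, …
ICs: h(0) = 0, h′(0) = 0, h′′(0) = 8.

f: a_k = 0, 4, 0, -16/3, 0, 64/5, 0, -256/7, 0, …
g: a_k = 2, 4, -4, 8, -20, 56, -168, 528, -1716, …
Sym-product of L_f,L_g gives L₀ (≤ ord 2).
h=∫₀ˣh₀: take L = L₀·Dx.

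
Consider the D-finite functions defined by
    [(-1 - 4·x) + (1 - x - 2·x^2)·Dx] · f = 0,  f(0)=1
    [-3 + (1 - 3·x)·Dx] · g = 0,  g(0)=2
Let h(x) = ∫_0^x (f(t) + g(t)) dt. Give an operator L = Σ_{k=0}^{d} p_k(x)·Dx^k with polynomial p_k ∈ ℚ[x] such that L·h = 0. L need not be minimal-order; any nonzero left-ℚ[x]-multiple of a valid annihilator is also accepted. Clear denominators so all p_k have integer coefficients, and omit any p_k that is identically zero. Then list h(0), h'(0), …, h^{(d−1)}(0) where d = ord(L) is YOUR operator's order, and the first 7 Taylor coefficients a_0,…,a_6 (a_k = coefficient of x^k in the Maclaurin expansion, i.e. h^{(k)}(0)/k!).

L = (-36·x + 36·x^2 - 36·x^3)·Dx + (6 - 6·x - 30·x^2 + 54·x^3 - 72·x^4)·Dx^2 + (-1 + 6·x - 12·x^2 + 8·x^3 + 9·x^4 - 18·x^5)·Dx^3  (order 3).
h: a_k = 0, 3, 7/2, 7, 59/4, 173/5, 169/2, …
ICs: h(0) = 0, h′(0) = 3, h′′(0) = 7.

f: a_k = 1, 1, 3, 5, 11, 21, 43, …
g: a_k = 2, 6, 18, 54, 162, 486, 1458, …
Weyl lclm of L_f,L_g ⇒ L₀ (ord ≤ 2).
∫: right-multiply L₀ by Dx.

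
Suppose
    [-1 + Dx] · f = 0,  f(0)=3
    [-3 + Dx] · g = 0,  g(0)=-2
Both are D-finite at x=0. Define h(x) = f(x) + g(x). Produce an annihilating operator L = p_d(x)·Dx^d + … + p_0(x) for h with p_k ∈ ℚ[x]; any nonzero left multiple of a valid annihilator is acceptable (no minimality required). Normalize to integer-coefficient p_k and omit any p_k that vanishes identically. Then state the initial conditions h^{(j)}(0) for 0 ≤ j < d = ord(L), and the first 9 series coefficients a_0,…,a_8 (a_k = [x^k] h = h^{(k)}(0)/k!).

L = 3 - 4·Dx + Dx^2  (order 2).
h: a_k = 1, -3, -15/2, -17/2, -53/8, -161/40, -97/48, -1457/1680, -4373/13440, …
ICs: h(0) = 1, h′(0) = -3.

f: a_k = 3, 3, 3/2, 1/2, 1/8, 1/40, 1/240, 1/1680, 1/13440, …
g: a_k = -2, -6, -9, -9, -27/4, -81/20, -81/40, -243/280, -729/2240, …
h₀=f+g: left-lcm gives L₀, ord ≤ 2.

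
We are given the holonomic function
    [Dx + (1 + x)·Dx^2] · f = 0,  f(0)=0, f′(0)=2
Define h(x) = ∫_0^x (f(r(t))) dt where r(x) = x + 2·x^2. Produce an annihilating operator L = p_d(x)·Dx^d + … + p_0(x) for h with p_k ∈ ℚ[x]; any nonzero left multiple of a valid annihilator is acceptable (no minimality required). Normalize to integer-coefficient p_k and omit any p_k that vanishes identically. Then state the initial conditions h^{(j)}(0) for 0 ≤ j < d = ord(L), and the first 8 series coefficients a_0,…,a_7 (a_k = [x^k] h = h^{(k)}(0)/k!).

L = (-3 + 4·x + 8·x^2)·Dx^2 + (1 + 5·x + 6·x^2 + 8·x^3)·Dx^3  (order 3).
h: a_k = 0, 0, 1, 1, -5/6, -1/10, 11/15, -3/7, …
ICs: h(0) = 0, h′(0) = 0, h′′(0) = 2.

f: a_k = 0, 2, -1, 2/3, -1/2, 2/5, -1/3, 2/7, …
f∘r: x↦r, Dx↦Dx/r' in L_f ⇒ L₀.
h=∫₀ˣh₀: take L = L₀·Dx.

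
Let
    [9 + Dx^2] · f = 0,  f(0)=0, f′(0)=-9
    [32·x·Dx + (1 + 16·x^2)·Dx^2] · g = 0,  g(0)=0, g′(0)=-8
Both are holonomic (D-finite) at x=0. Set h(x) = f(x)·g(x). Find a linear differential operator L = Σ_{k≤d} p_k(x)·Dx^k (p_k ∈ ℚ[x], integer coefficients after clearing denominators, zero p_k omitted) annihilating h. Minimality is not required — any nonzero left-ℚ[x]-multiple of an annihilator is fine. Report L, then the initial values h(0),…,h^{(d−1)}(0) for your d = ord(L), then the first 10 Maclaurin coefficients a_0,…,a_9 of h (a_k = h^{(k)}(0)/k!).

f: a_k = 0, -9, 0, 27/2, 0, -243/40, 0, 729/560, 0, -729/4480, …
g: a_k = 0, -8, 0, 128/3, 0, -2048/5, 0, 32768/7, 0, -524288/9, …
L₀ := L_f ⊗_s L_g (sym. prod.), ord ≤ 4.
L = (16425 + 696384·x^2 + 2778624·x^4 + 11943936·x^6 + 47775744·x^8) + (23616·x + 543744·x^3 + 3981312·x^5 + 21233664·x^7)·Dx + (2050 + 87168·x^2 + 470016·x^4 + 2654208·x^6 + 10616832·x^8)·Dx^2 + (2624·x + 60416·x^3 + 442368·x^5 + 2359296·x^7)·Dx^3 + (25 + 1088·x^2 + 17920·x^4 + 147456·x^6 + 589824·x^8)·Dx^4  (order 4).
h: a_k = 0, 0, 72, 0, -492, 0, 4311, 0, -95859/2, 0, …
ICs: h(0) = 0, h′(0) = 0, h′′(0) = 144, h′′′(0) = 0.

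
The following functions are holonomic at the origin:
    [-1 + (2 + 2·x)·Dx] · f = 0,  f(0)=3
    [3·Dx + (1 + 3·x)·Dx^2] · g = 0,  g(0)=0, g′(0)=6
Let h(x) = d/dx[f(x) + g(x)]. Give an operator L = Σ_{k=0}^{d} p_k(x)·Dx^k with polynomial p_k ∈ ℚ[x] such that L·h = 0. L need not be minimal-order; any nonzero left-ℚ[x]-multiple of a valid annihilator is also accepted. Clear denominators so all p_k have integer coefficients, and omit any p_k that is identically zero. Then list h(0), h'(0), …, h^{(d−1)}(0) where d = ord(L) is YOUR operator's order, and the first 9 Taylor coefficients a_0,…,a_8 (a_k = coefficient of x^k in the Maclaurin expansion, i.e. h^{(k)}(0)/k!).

f: a_k = 3, 3/2, -3/8, 3/16, -15/128, 21/256, -63/1024, 99/2048, -1287/32768, …
g: a_k = 0, 6, -9, 18, -81/2, 486/5, -243, 4374/7, -6561/4, …
L₀ := lclm(L_f,L_g); ord L₀ ≤ 1+2.
h₀' ⇒ L via d/dx closure of L₀.
L = (27 + 9·x) + (69 + 126·x + 45·x^2)·Dx + (10 + 46·x + 54·x^2 + 18·x^3)·Dx^2  (order 2).
h: a_k = 15/2, -75/4, 873/16, -5199/32, 124521/256, -746685/512, 8958645/2048, -53748999/4096, 2579909481/65536, …
ICs: h(0) = 15/2, h′(0) = -75/4.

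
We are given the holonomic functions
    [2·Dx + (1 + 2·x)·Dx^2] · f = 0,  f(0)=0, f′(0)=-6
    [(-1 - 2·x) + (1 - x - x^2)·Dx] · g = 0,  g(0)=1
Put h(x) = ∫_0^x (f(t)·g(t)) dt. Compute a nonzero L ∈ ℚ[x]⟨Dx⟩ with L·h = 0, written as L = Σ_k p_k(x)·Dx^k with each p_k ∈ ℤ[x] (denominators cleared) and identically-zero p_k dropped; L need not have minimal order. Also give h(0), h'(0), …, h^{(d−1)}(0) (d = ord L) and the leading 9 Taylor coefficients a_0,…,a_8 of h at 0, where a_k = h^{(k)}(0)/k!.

f: a_k = 0, -6, 6, -8, 12, -96/5, 32, -384/7, 96, …
g: a_k = 1, 1, 2, 3, 5, 8, 13, 21, 34, …
L₀ := L_f ⊗_s L_g (sym. prod.), ord ≤ 2.
h=∫₀ˣh₀: take L = L₀·Dx.
L = (4 + 8·x)·Dx + (10·x + 10·x^2)·Dx^2 + (-1 - x + 3·x^2 + 2·x^3)·Dx^3  (order 3).
h: a_k = 0, 0, -3, 0, -7/2, -2/5, -88/15, -26/35, -1667/140, …
ICs: h(0) = 0, h′(0) = 0, h′′(0) = -6.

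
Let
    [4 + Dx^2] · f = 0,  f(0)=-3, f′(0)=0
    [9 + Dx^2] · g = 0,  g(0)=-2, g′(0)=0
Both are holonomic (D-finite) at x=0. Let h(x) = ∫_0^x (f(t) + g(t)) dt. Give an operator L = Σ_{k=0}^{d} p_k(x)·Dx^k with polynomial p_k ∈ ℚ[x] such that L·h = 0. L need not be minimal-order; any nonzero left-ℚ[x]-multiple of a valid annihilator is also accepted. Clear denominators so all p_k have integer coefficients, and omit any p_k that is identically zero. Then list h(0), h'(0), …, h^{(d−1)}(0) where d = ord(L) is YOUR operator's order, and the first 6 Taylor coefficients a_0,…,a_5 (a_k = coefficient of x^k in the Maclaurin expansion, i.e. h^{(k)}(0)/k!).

f: a_k = -3, 0, 6, 0, -2, 0, …
g: a_k = -2, 0, 9, 0, -27/4, 0, …
L₀ := lclm(L_f,L_g); ord L₀ ≤ 2+2.
∫: right-multiply L₀ by Dx.
L = 36·Dx + 13·Dx^3 + Dx^5  (order 5).
h: a_k = 0, -5, 0, 5, 0, -7/4, …
ICs: h(0) = 0, h′(0) = -5, h′′(0) = 0, h′′′(0) = 30, h′′′′(0) = 0.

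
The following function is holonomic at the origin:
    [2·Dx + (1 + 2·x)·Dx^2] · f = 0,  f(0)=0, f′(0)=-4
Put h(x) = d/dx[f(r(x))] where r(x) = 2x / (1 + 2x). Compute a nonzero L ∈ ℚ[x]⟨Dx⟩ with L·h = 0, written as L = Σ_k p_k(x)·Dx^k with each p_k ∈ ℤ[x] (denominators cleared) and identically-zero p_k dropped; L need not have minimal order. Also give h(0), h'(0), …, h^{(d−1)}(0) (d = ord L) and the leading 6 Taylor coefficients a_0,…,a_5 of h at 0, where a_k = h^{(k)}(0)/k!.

f: a_k = 0, -4, 4, -16/3, 8, -64/5, …
h₀=f(r): pull back L_f along r ⇒ L₀.
h=h₀': d/dx-closure on L₀ ⇒ L.
L = (8 + 24·x) + (1 + 8·x + 12·x^2)·Dx  (order 1).
h: a_k = -8, 64, -416, 2560, -15488, 93184, …
ICs: h(0) = -8.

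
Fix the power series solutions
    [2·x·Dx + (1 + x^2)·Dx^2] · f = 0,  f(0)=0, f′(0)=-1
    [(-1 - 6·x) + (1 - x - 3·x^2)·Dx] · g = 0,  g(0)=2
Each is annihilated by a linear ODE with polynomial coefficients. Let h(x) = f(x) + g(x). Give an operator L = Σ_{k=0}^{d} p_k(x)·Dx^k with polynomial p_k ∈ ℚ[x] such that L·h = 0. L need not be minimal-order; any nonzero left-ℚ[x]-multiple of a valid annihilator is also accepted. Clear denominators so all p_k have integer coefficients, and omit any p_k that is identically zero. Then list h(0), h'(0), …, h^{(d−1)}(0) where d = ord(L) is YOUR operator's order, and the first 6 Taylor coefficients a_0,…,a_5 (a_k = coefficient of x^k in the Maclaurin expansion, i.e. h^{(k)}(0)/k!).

f: a_k = 0, -1, 0, 1/3, 0, -1/5, …
g: a_k = 2, 2, 8, 14, 38, 80, …
L₀ := lclm(L_f,L_g); ord L₀ ≤ 2+1.
L = (8 - 32·x - 300·x^2 - 504·x^3 - 1134·x^4 - 162·x^6)·Dx + (-22 - 148·x - 184·x^2 - 576·x^3 - 441·x^4 - 918·x^5 - 27·x^6 - 162·x^7)·Dx^2 + (4 + 6·x + 18·x^2 - 60·x^3 - 85·x^4 - 75·x^5 - 126·x^6 - 9·x^7 - 27·x^8)·Dx^3  (order 3).
h: a_k = 2, 1, 8, 43/3, 38, 399/5, …
ICs: h(0) = 2, h′(0) = 1, h′′(0) = 16.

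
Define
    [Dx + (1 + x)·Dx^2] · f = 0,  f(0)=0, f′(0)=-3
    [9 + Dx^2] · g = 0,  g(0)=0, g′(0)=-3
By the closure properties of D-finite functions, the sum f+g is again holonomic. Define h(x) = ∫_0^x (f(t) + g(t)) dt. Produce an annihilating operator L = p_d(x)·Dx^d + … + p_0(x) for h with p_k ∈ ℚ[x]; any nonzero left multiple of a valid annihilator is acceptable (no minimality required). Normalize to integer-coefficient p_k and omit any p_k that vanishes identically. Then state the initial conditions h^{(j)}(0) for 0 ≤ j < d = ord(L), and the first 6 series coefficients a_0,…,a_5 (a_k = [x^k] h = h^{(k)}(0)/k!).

L = (135 + 162·x + 81·x^2)·Dx^2 + (99 + 261·x + 243·x^2 + 81·x^3)·Dx^3 + (15 + 18·x + 9·x^2)·Dx^4 + (11 + 29·x + 27·x^2 + 9·x^3)·Dx^5  (order 5).
h: a_k = 0, 0, -3, 1/2, 7/8, 3/20, …
ICs: h(0) = 0, h′(0) = 0, h′′(0) = -6, h′′′(0) = 3, h′′′′(0) = 21.

f: a_k = 0, -3, 3/2, -1, 3/4, -3/5, …
g: a_k = 0, -3, 0, 9/2, 0, -81/40, …
Weyl lclm of L_f,L_g ⇒ L₀ (ord ≤ 4).
Integrate: L := L₀·Dx.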